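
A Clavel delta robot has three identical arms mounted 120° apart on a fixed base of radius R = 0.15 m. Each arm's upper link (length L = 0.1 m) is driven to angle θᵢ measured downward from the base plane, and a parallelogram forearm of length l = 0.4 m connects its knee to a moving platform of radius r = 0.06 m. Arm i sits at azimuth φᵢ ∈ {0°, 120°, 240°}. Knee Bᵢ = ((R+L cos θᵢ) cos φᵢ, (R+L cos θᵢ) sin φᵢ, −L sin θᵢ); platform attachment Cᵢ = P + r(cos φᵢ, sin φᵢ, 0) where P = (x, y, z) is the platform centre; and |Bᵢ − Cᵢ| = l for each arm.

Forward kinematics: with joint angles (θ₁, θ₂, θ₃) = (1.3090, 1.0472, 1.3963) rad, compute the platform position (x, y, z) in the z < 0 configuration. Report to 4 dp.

(-0.0116, 0.0391, -0.4737)

arm 1 at φ=0.0°: e+L cos θ1 = 0.1159;  centre 1 = (0.1159, 0.0000, -0.0966)
centre 2 = (0.1400·cos120.0°, 0.1400·sin120.0°, -0.0866) = (-0.0700, 0.1212, -0.0866)
centre 3 = (0.1074·cos240.0°, 0.1074·sin240.0°, -0.0985) = (-0.0537, -0.0930, -0.0985)
|centre ₂|²−|centre ₁|² = 0.0043;  |centre ₃|²−|centre ₁|² = -0.0015
linear system: -0.3718x+0.2425y = 0.0043−0.0200z; -0.3391x+-0.1860y = -0.0015−-0.0038z
Cramer: x(z) = -0.0029+0.0185z;  y(z) = 0.0135-0.0540z
sphere 1 gives Az²+Bz+C=0 with A=1.0033, B=0.1873, C=-0.1364;  B²−4AC=0.5824;  roots -0.4737, 0.2870;  negative root z = -0.4737
x = -0.0116, y = 0.0391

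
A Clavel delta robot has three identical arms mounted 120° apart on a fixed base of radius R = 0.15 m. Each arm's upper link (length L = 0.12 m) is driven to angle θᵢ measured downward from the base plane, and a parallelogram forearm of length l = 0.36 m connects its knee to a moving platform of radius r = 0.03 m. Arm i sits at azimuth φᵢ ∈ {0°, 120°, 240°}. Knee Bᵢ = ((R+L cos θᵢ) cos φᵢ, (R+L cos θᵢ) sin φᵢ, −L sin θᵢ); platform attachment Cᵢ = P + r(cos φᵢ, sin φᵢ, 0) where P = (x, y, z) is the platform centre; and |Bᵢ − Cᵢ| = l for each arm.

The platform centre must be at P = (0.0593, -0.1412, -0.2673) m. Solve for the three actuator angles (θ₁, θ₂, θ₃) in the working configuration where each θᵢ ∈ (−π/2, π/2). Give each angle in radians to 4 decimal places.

arm 1 (φ=0.0°): x'=0.0593, y'=-0.1412
  A=0.0607, B=-0.2673, C=(l²−L²−A²−y'²−z²)/(2L)=0.0839
  √(A²+B²)=0.2741;  θ1 = -1.3475+1.2598 ≈ -0.0877
arm 2 (φ=120.0°): x'=-0.1519, y'=0.0192
  e−x'=0.2719;  (l²−L²−(e−x')²−y'²−z²)/2L = -0.1274
  √(A²+B²)=0.3813;  θ2 = -0.7768+1.9114 ≈ 1.1345
rotate P by −φ3: (0.0926, 0.1220, -0.2673)
  A cos θ + B sin θ = C:  0.0274·cos θ + -0.2673·sin θ = 0.1172
  θ3 = atan2(B,A) + arccos(C/0.2687) = -0.3493

θ₁ = -0.0877, θ₂ = 1.1345, θ₃ = -0.3493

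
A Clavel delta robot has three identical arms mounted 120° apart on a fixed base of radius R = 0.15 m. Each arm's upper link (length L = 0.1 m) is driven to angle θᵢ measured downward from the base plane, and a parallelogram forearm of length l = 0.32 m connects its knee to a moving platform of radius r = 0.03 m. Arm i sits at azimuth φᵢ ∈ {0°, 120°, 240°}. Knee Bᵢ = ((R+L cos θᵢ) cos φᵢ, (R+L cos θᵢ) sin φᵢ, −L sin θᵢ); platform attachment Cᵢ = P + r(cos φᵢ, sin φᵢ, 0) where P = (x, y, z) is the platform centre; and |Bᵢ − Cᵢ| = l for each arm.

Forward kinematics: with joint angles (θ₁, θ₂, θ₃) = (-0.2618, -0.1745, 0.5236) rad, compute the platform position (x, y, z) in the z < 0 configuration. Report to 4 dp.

O1 = (0.2166·cos0.0°, 0.2166·sin0.0°, 0.0259) = (0.2166, 0.0000, 0.0259)
arm 2 at φ=120.0°: ρ2 = 0.2185;  O2 = (-0.1092, 0.1892, 0.0174)
arm 3 at φ=240.0°: ρ3 = 0.2066;  O3 = (-0.1033, -0.1789, -0.0500)
subtract pairs → two planes through P
[-0.6517 0.3784 -0.0170]·P = 0.0005;  [-0.6398 -0.3578 -0.1518]·P = -0.0024
det = 0.4753;  x = 0.0016+-0.1337z,  y = 0.0039+-0.1851z
sphere 1 gives Az²+Bz+C=0 with A=1.0521, B=0.0043, C=-0.0555;  B²−4AC=0.2335;  roots -0.2317, 0.2276;  negative root z = -0.2317
x = 0.0325, y = 0.0468

(0.0325, 0.0468, -0.2317)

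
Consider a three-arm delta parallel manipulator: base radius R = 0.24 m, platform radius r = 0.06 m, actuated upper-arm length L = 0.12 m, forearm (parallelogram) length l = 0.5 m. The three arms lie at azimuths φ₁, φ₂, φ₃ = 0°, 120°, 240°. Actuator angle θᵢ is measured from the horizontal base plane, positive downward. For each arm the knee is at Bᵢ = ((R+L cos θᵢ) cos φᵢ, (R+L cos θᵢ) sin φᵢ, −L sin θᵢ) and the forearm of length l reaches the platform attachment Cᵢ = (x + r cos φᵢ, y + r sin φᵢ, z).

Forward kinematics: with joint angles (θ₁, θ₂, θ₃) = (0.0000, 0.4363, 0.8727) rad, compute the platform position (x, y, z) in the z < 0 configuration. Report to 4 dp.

S1 = (0.3000·cos0.0°, 0.3000·sin0.0°, 0.0000) = (0.3000, 0.0000, 0.0000)
arm 2 at φ=120.0°: (R−r)+L cos θ2 = 0.2888;  S2 = (-0.1444, 0.2501, -0.0507)
S3 = (0.2571·cos240.0°, 0.2571·sin240.0°, -0.0919) = (-0.1286, -0.2227, -0.0919)
eliminate P² terms by subtracting sphere 1 from 2 and 3
linear system: -0.8888x+0.5001y = -0.0040−-0.1014z; -0.8571x+-0.4454y = -0.0154−-0.1839z
Cramer: x(z) = 0.0115-0.1663z;  y(z) = 0.0124-0.0927z
into |P−S₁|² = l²: 1.0363z² + 0.0936z + -0.1666 = 0;  Δ = 0.6995;  z = -0.4487 or 0.3584 → z<0 root = -0.4487
x = 0.0862, y = 0.0540

(0.0862, 0.0540, -0.4487)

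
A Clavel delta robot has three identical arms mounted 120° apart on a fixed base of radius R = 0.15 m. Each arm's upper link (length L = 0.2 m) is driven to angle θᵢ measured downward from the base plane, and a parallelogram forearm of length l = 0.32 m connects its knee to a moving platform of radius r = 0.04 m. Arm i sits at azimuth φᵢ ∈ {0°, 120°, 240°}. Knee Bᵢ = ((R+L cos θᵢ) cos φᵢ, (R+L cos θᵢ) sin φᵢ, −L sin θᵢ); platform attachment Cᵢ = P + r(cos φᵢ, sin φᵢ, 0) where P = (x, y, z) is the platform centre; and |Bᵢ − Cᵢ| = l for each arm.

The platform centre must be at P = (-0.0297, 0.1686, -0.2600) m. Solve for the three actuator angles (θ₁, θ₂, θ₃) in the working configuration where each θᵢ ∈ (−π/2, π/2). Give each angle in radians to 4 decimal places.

φ1=0.0° → target in arm frame (-0.0297, 0.1686)
  A cos θ + B sin θ = C:  0.1397·cos θ + -0.2600·sin θ = -0.1329
  θ1 = atan2(B,A) + arccos(C/0.2952) = 0.9599
rotate P by −φ2: (0.1609, -0.0586, -0.2600)
  e−x'=-0.0509;  (l²−L²−(e−x')²−y'²−z²)/2L = -0.0280
  θ2 = atan2(B,A) + arccos(C/0.2649) = -0.0871
rotate P by −φ3: (-0.1312, -0.1100, -0.2600)
  e−x'=0.2412;  (l²−L²−(e−x')²−y'²−z²)/2L = -0.1887
  γ=atan2(-0.2600,0.2412)=-0.8230;  ψ=arccos(-0.5320)=2.1318;  θ3=γ+ψ≈1.3088

θ₁ = 0.9599, θ₂ = -0.0871, θ₃ = 1.3088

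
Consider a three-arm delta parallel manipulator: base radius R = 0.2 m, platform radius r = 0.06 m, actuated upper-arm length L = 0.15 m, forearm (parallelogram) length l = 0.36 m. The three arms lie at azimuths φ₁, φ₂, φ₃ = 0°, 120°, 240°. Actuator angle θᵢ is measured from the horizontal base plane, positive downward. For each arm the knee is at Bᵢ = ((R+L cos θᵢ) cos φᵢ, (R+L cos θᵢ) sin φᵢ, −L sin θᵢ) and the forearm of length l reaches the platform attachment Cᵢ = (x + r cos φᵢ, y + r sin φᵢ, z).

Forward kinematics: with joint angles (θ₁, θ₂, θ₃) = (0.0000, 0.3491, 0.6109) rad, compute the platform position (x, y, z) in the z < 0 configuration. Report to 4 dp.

(0.0494, 0.0260, -0.2665)

φ1=0.0°: virtual centre (0.2900, 0.0000, 0.0000), radius l
arm 2 at φ=120.0°: (R−r)+L cos θ2 = 0.2810;  centre 2 = (-0.1405, 0.2433, -0.0513)
centre 3 = (0.2629·cos240.0°, 0.2629·sin240.0°, -0.0860) = (-0.1314, -0.2277, -0.0860)
|centre ₂|²−|centre ₁|² = -0.0025;  |centre ₃|²−|centre ₁|² = -0.0076
[-0.8610 0.4866 -0.1026]·P = -0.0025;  [-0.8429 -0.4553 -0.1721]·P = -0.0076
Cramer: x(z) = 0.0060-0.1626z;  y(z) = 0.0055-0.0769z
into |P−centre ₁|² = l²: 1.0324z² + 0.0915z + -0.0489 = 0;  Δ = 0.2105;  z = -0.2665 or 0.1779 → z<0 root = -0.2665
x = 0.0494, y = 0.0260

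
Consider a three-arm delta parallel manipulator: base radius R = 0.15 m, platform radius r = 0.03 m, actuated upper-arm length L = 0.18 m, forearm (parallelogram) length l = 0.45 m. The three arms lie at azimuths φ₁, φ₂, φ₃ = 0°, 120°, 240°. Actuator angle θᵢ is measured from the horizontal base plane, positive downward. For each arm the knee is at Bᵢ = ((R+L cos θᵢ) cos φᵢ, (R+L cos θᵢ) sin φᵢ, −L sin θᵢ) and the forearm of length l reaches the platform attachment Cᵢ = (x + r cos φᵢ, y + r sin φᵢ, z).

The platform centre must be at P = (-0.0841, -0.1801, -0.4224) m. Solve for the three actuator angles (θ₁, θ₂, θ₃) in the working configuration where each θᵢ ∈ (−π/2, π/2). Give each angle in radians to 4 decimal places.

rotate P by −φ1: (-0.0841, -0.1801, -0.4224)
  A=0.2041, B=-0.4224, C=(l²−L²−A²−y'²−z²)/(2L)=-0.2289
  √(A²+B²)=0.4691;  θ1 = -1.1207+2.0806 ≈ 0.9599
φ2=120.0° → target in arm frame (-0.1139, 0.1629)
  e−x'=0.2339;  (l²−L²−(e−x')²−y'²−z²)/2L = -0.2488
  γ=atan2(-0.4224,0.2339)=-1.0650;  ψ=arccos(-0.5153)=2.1122;  θ2=γ+ψ≈1.0471
rotate P by −φ3: (0.1980, 0.0172, -0.4224)
  A cos θ + B sin θ = C:  -0.0780·cos θ + -0.4224·sin θ = -0.0408
  √(A²+B²)=0.4295;  θ3 = -1.7534+1.6660 ≈ -0.0874

θ₁ = 0.9599, θ₂ = 1.0471, θ₃ = -0.0874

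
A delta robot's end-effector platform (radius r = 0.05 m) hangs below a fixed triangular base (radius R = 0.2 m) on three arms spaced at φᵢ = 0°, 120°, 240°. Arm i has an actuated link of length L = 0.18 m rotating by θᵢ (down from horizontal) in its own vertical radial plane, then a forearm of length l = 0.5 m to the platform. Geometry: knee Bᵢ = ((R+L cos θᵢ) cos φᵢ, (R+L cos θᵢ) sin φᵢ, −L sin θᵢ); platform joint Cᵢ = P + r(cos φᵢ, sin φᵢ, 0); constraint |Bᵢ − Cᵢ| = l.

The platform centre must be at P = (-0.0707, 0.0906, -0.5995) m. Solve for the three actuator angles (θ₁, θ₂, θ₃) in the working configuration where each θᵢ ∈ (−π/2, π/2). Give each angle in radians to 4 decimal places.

φ1=0.0° → target in arm frame (-0.0707, 0.0906)
  A=0.2207, B=-0.5995, C=(l²−L²−A²−y'²−z²)/(2L)=-0.5520
  θ1 = atan2(B,A) + arccos(C/0.6388) = 1.3960
rotate P by −φ2: (0.1138, 0.0159, -0.5995)
  e−x'=0.0362;  (l²−L²−(e−x')²−y'²−z²)/2L = -0.3982
  θ2 = atan2(B,A) + arccos(C/0.6006) = 0.7852
rotate P by −φ3: (-0.0431, -0.1065, -0.5995)
  A=0.1931, B=-0.5995, C=(l²−L²−A²−y'²−z²)/(2L)=-0.5290
  √(A²+B²)=0.6298;  θ3 = -1.2592+2.5679 ≈ 1.3087

θ₁ = 1.3960, θ₂ = 0.7852, θ₃ = 1.3087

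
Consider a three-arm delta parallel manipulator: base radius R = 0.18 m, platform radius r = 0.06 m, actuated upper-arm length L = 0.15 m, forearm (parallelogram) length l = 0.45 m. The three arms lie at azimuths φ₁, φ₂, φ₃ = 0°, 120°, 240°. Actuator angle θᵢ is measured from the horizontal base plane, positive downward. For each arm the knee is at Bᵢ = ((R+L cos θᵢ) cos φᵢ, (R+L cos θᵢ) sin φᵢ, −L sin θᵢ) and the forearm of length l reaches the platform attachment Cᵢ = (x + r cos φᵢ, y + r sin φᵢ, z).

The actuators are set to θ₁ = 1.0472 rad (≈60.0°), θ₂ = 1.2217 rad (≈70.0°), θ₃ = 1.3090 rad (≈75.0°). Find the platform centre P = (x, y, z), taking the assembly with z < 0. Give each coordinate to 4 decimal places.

(0.0391, 0.0137, -0.5518)

arm 1 at φ=0.0°: ρ1 = 0.1950;  O1 = (0.1950, 0.0000, -0.1299)
arm 2 at φ=120.0°: ρ2 = 0.1713;  O2 = (-0.0857, 0.1484, -0.1410)
φ3=240.0°: virtual centre (-0.0794, -0.1375, -0.1449), radius l
|O₂|²−|O₁|² = -0.0057;  |O₃|²−|O₁|² = -0.0087
[-0.5613 0.2967 -0.0221]·P = -0.0057;  [-0.5488 -0.2751 -0.0300]·P = -0.0087
det = 0.3173;  x = 0.0131+-0.0472z,  y = 0.0055+-0.0148z
into |P−O₁|² = l²: 1.0024z² + 0.2768z + -0.1525 = 0;  Δ = 0.6881;  z = -0.5518 or 0.2757 → z<0 root = -0.5518
x = 0.0391, y = 0.0137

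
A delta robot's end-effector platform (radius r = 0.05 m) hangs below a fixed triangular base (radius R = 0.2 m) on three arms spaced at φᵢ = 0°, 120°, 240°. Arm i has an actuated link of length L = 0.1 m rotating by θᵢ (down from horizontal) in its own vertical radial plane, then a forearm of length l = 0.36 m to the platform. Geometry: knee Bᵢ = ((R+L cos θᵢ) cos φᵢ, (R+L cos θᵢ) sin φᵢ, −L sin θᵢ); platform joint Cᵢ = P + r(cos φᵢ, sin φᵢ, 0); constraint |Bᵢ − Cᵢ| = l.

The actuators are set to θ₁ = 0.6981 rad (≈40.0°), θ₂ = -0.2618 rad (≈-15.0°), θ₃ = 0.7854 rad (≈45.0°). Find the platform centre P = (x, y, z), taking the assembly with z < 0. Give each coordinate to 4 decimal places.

(-0.0367, 0.0792, -0.2967)

O1 = (0.2266·cos0.0°, 0.2266·sin0.0°, -0.0643) = (0.2266, 0.0000, -0.0643)
arm 2 at φ=120.0°: ρ2 = 0.2466;  O2 = (-0.1233, 0.2136, 0.0259)
φ3=240.0°: virtual centre (-0.1104, -0.1911, -0.0707), radius l
|O₂|²−|O₁|² = 0.0060;  |O₃|²−|O₁|² = -0.0018
[-0.6998 0.4271 0.1803]·P = 0.0060;  [-0.6739 -0.3823 -0.0129]·P = -0.0018
Cramer: x(z) = -0.0028+0.1142z;  y(z) = 0.0095-0.2350z
into |P−O₁|² = l²: 1.0683z² + 0.0717z + -0.0728 = 0;  Δ = 0.3161;  z = -0.2967 or 0.2296 → z<0 root = -0.2967
x = -0.0367, y = 0.0792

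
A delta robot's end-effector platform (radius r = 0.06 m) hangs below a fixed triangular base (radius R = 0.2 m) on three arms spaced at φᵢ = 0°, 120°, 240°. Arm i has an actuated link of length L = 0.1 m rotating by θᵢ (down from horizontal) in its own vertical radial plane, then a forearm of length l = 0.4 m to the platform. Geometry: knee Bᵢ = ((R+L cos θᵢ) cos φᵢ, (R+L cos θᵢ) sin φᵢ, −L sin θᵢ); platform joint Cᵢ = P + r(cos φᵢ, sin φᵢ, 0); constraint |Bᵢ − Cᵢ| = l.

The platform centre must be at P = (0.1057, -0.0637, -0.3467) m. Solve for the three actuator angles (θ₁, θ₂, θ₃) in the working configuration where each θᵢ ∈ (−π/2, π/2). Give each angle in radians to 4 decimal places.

θ₁ = -0.2617, θ₂ = 1.0475, θ₃ = 0.4368

arm 1 (φ=0.0°): x'=0.1057, y'=-0.0637
  A=0.0343, B=-0.3467, C=(l²−L²−A²−y'²−z²)/(2L)=0.1228
  γ=atan2(-0.3467,0.0343)=-1.4722;  ψ=arccos(0.3525)=1.2105;  θ1=γ+ψ≈-0.2617
φ2=120.0° → target in arm frame (-0.1080, -0.0597)
  A=0.2480, B=-0.3467, C=(l²−L²−A²−y'²−z²)/(2L)=-0.1764
  γ=atan2(-0.3467,0.2480)=-0.9498;  ψ=arccos(-0.4138)=1.9974;  θ2=γ+ψ≈1.0475
φ3=240.0° → target in arm frame (0.0023, 0.1234)
  e−x'=0.1377;  (l²−L²−(e−x')²−y'²−z²)/2L = -0.0219
  γ=atan2(-0.3467,0.1377)=-1.1928;  ψ=arccos(-0.0587)=1.6296;  θ3=γ+ψ≈0.4368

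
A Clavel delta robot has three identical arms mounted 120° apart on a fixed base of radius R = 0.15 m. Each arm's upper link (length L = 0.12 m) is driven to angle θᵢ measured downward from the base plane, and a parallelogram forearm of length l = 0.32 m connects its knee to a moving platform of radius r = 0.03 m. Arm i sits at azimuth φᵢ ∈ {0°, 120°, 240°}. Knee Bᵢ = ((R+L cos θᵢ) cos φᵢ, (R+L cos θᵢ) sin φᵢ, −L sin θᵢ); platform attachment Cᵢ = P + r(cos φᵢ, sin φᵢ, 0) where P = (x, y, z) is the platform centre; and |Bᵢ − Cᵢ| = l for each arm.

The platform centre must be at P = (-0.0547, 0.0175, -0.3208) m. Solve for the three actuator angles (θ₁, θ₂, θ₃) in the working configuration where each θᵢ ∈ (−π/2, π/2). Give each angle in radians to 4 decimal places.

θ₁ = 1.0475, θ₂ = 0.5239, θ₃ = 0.6983

φ1=0.0° → target in arm frame (-0.0547, 0.0175)
  A cos θ + B sin θ = C:  0.1747·cos θ + -0.3208·sin θ = -0.1906
  γ=atan2(-0.3208,0.1747)=-1.0721;  ψ=arccos(-0.5217)=2.1197;  θ1=γ+ψ≈1.0475
rotate P by −φ2: (0.0425, 0.0386, -0.3208)
  e−x'=0.0775;  (l²−L²−(e−x')²−y'²−z²)/2L = -0.0934
  √(A²+B²)=0.3300;  θ2 = -1.3338+1.8576 ≈ 0.5239
φ3=240.0° → target in arm frame (0.0122, -0.0561)
  A=0.1078, B=-0.3208, C=(l²−L²−A²−y'²−z²)/(2L)=-0.1237
  √(A²+B²)=0.3384;  θ3 = -1.2466+1.9449 ≈ 0.6983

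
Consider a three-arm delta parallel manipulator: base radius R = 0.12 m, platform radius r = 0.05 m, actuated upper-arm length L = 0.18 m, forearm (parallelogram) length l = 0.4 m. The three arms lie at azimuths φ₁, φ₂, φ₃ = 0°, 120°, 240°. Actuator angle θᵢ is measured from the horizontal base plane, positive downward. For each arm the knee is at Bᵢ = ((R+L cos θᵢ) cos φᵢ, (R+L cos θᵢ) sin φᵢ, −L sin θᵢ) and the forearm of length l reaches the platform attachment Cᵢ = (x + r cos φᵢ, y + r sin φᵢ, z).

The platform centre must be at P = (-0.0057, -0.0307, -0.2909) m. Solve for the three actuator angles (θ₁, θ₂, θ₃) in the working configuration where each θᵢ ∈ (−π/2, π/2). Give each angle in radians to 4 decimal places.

rotate P by −φ1: (-0.0057, -0.0307, -0.2909)
  e−x'=0.0757;  (l²−L²−(e−x')²−y'²−z²)/2L = 0.1008
  θ1 = atan2(B,A) + arccos(C/0.3006) = -0.0875
φ2=120.0° → target in arm frame (-0.0237, 0.0203)
  A cos θ + B sin θ = C:  0.0937·cos θ + -0.2909·sin θ = 0.0938
  √(A²+B²)=0.3056;  θ2 = -1.2591+1.2587 ≈ -0.0003
arm 3 (φ=240.0°): x'=0.0294, y'=0.0104
  A cos θ + B sin θ = C:  0.0406·cos θ + -0.2909·sin θ = 0.1145
  γ=atan2(-0.2909,0.0406)=-1.4322;  ψ=arccos(0.3899)=1.1703;  θ3=γ+ψ≈-0.2619

θ₁ = -0.0875, θ₂ = -0.0003, θ₃ = -0.2619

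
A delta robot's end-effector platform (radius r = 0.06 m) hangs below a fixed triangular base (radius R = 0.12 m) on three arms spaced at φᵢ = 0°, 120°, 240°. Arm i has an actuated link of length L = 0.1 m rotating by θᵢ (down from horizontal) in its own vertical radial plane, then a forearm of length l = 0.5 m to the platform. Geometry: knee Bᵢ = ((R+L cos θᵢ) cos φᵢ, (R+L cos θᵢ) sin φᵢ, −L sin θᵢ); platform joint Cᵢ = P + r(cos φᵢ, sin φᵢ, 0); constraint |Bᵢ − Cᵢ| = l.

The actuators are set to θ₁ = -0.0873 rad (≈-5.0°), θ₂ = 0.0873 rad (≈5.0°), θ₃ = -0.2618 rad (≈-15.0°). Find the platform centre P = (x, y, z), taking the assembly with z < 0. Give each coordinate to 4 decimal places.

arm 1 at φ=0.0°: ρ1 = 0.1596;  S1 = (0.1596, 0.0000, 0.0087)
φ2=120.0°: virtual centre (-0.0798, 0.1382, -0.0087), radius l
φ3=240.0°: virtual centre (-0.0783, -0.1356, 0.0259), radius l
eliminate P² terms by subtracting sphere 1 from 2 and 3
plane₁₂: -0.4789x+0.2765y+-0.0349z = 0.0000
Cramer: x(z) = 0.0004+0.0001z;  y(z) = 0.0007+0.1264z
quadratic in z: (1.0160)z²+(-0.0173)z+(-0.2246)=0, √Δ=0.9555 → z ∈ {-0.4617, 0.4787}; z = -0.4617 (taking z<0)
x = 0.0003, y = -0.0577

(0.0003, -0.0577, -0.4617)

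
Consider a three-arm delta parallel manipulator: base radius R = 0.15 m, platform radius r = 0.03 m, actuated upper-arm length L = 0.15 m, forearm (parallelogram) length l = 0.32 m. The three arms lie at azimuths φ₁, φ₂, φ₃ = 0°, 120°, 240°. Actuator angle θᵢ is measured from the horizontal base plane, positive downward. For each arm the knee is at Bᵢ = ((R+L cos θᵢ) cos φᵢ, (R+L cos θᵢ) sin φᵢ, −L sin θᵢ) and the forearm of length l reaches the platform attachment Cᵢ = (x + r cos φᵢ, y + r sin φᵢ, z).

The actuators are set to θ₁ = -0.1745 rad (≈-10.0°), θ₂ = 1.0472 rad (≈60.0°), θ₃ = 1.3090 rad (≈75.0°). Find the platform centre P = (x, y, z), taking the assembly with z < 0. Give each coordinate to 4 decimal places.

S1 = (0.2677·cos0.0°, 0.2677·sin0.0°, 0.0260) = (0.2677, 0.0000, 0.0260)
arm 2 at φ=120.0°: (R−r)+L cos θ2 = 0.1950;  S2 = (-0.0975, 0.1689, -0.1299)
φ3=240.0°: virtual centre (-0.0794, -0.1375, -0.1449), radius l
|S₂|²−|S₁|² = -0.0175;  |S₃|²−|S₁|² = -0.0261
plane₁₂: -0.7304x+0.3377y+-0.3119z = -0.0175
Cramer: x(z) = 0.0313-0.4622z;  y(z) = 0.0160-0.0762z
into |P−S₁|² = l²: 1.2195z² + 0.1640z + -0.0456 = 0;  Δ = 0.2492;  z = -0.2719 or 0.1374 → z<0 root = -0.2719
x = 0.1570, y = 0.0367

(0.1570, 0.0367, -0.2719)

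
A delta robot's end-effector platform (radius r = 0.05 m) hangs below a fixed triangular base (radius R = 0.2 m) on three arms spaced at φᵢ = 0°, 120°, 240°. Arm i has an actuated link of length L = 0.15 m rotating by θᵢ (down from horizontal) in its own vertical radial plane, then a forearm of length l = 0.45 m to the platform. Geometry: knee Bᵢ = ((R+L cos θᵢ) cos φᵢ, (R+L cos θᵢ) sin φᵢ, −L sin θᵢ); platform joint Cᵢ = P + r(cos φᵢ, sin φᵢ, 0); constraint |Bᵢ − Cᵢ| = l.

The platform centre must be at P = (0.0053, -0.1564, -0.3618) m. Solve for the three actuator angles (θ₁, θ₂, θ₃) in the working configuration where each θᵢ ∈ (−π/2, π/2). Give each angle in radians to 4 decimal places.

φ1=0.0° → target in arm frame (0.0053, -0.1564)
  A cos θ + B sin θ = C:  0.1447·cos θ + -0.3618·sin θ = 0.0123
  γ=atan2(-0.3618,0.1447)=-1.1903;  ψ=arccos(0.0317)=1.5391;  θ1=γ+ψ≈0.3488
φ2=120.0° → target in arm frame (-0.1381, 0.0736)
  A=0.2881, B=-0.3618, C=(l²−L²−A²−y'²−z²)/(2L)=-0.1311
  √(A²+B²)=0.4625;  θ2 = -0.8983+1.8581 ≈ 0.9598
rotate P by −φ3: (0.1328, 0.0828, -0.3618)
  A cos θ + B sin θ = C:  0.0172·cos θ + -0.3618·sin θ = 0.1398
  θ3 = atan2(B,A) + arccos(C/0.3622) = -0.3488

θ₁ = 0.3488, θ₂ = 0.9598, θ₃ = -0.3488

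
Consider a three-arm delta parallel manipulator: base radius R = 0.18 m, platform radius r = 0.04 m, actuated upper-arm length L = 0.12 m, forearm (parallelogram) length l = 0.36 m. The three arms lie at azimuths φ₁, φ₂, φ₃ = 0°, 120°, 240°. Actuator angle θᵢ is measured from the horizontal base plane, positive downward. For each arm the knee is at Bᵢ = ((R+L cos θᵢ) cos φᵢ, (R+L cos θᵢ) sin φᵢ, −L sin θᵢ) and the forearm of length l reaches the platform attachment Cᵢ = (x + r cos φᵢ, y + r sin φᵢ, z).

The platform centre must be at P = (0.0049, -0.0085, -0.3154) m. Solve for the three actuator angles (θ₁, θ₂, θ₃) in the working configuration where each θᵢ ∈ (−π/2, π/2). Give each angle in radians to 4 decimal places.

θ₁ = 0.4363, θ₂ = 0.5237, θ₃ = 0.4362

arm 1 (φ=0.0°): x'=0.0049, y'=-0.0085
  A cos θ + B sin θ = C:  0.1351·cos θ + -0.3154·sin θ = -0.0108
  γ=atan2(-0.3154,0.1351)=-1.1661;  ψ=arccos(-0.0316)=1.6024;  θ1=γ+ψ≈0.4363
arm 2 (φ=120.0°): x'=-0.0098, y'=0.0000
  A=0.1498, B=-0.3154, C=(l²−L²−A²−y'²−z²)/(2L)=-0.0280
  θ2 = atan2(B,A) + arccos(C/0.3492) = 0.5237
arm 3 (φ=240.0°): x'=0.0049, y'=0.0085
  A cos θ + B sin θ = C:  0.1351·cos θ + -0.3154·sin θ = -0.0108
  θ3 = atan2(B,A) + arccos(C/0.3431) = 0.4362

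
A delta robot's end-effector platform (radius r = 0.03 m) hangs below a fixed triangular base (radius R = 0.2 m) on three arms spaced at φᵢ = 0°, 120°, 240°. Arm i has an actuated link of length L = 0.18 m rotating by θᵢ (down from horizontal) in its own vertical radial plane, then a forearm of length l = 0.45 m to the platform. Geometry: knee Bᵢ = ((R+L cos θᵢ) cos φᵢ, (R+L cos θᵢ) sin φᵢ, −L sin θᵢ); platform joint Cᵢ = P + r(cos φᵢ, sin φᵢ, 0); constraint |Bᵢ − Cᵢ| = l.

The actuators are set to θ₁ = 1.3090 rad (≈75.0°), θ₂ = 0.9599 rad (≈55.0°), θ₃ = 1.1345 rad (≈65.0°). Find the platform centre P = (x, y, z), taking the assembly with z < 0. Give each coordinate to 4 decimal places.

centre 1 = (0.2166·cos0.0°, 0.2166·sin0.0°, -0.1739) = (0.2166, 0.0000, -0.1739)
centre 2 = (0.2732·cos120.0°, 0.2732·sin120.0°, -0.1474) = (-0.1366, 0.2366, -0.1474)
φ3=240.0°: virtual centre (-0.1230, -0.2131, -0.1631), radius l
subtract pairs → two planes through P
plane₁₂: -0.7064x+0.4733y+0.0528z = 0.0193
Cramer: x(z) = -0.0208+0.0525z;  y(z) = 0.0096-0.0333z
into |P−centre ₁|² = l²: 1.0039z² + 0.3222z + -0.1158 = 0;  Δ = 0.5689;  z = -0.5361 or 0.2152 → z<0 root = -0.5361
x = -0.0490, y = 0.0275

(-0.0490, 0.0275, -0.5361)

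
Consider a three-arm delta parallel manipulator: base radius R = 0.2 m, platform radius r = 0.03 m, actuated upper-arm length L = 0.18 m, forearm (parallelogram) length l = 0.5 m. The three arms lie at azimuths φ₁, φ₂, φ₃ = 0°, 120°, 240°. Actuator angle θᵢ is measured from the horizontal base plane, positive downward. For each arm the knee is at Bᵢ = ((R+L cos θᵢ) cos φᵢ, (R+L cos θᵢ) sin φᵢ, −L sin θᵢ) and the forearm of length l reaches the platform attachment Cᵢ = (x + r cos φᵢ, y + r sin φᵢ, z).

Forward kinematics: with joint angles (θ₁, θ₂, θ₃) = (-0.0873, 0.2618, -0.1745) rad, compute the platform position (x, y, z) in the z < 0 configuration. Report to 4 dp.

φ1=0.0°: virtual centre (0.3493, 0.0000, 0.0157), radius l
arm 2 at φ=120.0°: e+L cos θ2 = 0.3439;  centre 2 = (-0.1719, 0.2978, -0.0466)
centre 3 = (0.3473·cos240.0°, 0.3473·sin240.0°, 0.0313) = (-0.1736, -0.3007, 0.0313)
eliminate P² terms by subtracting sphere 1 from 2 and 3
linear system: -1.0425x+0.5956y = -0.0019−-0.1246z; -1.0459x+-0.6015y = -0.0007−0.0311z
det = 1.2500;  x = 0.0012+-0.0451z,  y = -0.0010+0.1302z
sphere 1 gives Az²+Bz+C=0 with A=1.0190, B=-0.0002, C=-0.1286;  B²−4AC=0.5241;  roots -0.3551, 0.3553;  negative root z = -0.3551
x = 0.0172, y = -0.0472

(0.0172, -0.0472, -0.3551)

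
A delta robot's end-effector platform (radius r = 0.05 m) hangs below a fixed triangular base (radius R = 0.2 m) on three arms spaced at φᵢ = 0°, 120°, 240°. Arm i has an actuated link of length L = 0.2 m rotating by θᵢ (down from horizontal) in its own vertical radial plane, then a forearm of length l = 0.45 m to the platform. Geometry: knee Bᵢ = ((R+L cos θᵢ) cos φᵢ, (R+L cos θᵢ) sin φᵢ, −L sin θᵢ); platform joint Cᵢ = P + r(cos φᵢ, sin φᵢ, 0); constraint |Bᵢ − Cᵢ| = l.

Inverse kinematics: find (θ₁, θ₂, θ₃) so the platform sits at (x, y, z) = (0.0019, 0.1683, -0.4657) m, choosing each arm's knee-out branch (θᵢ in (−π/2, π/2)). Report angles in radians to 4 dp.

arm 1 (φ=0.0°): x'=0.0019, y'=0.1683
  e−x'=0.1481;  (l²−L²−(e−x')²−y'²−z²)/2L = -0.2616
  θ1 = atan2(B,A) + arccos(C/0.4887) = 0.8728
rotate P by −φ2: (0.1448, -0.0858, -0.4657)
  A=0.0052, B=-0.4657, C=(l²−L²−A²−y'²−z²)/(2L)=-0.1544
  √(A²+B²)=0.4657;  θ2 = -1.5596+1.9087 ≈ 0.3491
φ3=240.0° → target in arm frame (-0.1467, -0.0825)
  A=0.2967, B=-0.4657, C=(l²−L²−A²−y'²−z²)/(2L)=-0.3730
  √(A²+B²)=0.5522;  θ3 = -1.0035+2.3125 ≈ 1.3090

θ₁ = 0.8728, θ₂ = 0.3491, θ₃ = 1.3090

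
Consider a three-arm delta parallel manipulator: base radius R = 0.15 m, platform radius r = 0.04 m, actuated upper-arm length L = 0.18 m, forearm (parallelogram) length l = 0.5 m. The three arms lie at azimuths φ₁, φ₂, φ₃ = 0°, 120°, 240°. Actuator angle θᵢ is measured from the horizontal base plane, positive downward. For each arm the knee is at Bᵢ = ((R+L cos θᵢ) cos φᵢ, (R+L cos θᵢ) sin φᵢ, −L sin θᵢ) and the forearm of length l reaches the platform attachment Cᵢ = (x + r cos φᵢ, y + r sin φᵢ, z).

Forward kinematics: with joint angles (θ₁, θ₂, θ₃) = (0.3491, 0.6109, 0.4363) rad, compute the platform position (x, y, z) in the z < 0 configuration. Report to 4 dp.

φ1=0.0°: virtual centre (0.2791, 0.0000, -0.0616), radius l
O2 = (0.2574·cos120.0°, 0.2574·sin120.0°, -0.1032) = (-0.1287, 0.2230, -0.1032)
arm 3 at φ=240.0°: (R−r)+L cos θ3 = 0.2731;  O3 = (-0.1366, -0.2365, -0.0761)
subtract pairs → two planes through P
linear system: -0.8157x+0.4459y = -0.0048−-0.0834z; -0.8314x+-0.4731y = -0.0013−-0.0290z
det = 0.7566;  x = 0.0038+-0.0692z,  y = -0.0038+0.0603z
quadratic in z: (1.0084)z²+(0.1608)z+(-0.1704)=0, √Δ=0.8444 → z ∈ {-0.4984, 0.3390}; z = -0.4984 (taking z<0)
x = 0.0383, y = -0.0339

(0.0383, -0.0339, -0.4984)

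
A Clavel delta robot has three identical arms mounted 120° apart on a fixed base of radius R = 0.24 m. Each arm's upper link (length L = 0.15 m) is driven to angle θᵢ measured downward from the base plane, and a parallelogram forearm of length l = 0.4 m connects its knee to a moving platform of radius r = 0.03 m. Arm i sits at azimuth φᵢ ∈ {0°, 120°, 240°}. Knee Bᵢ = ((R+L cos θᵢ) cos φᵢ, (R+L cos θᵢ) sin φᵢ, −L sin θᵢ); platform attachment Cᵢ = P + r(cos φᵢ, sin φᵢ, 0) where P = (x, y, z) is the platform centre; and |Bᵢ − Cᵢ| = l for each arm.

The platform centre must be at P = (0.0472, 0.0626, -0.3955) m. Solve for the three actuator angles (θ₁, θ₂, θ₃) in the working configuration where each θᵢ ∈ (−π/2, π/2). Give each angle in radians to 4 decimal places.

arm 1 (φ=0.0°): x'=0.0472, y'=0.0626
  A cos θ + B sin θ = C:  0.1628·cos θ + -0.3955·sin θ = -0.1645
  √(A²+B²)=0.4277;  θ1 = -1.1803+1.9655 ≈ 0.7852
arm 2 (φ=120.0°): x'=0.0306, y'=-0.0722
  A=0.1794, B=-0.3955, C=(l²−L²−A²−y'²−z²)/(2L)=-0.1877
  √(A²+B²)=0.4343;  θ2 = -1.1450+2.0177 ≈ 0.8728
rotate P by −φ3: (-0.0778, 0.0096, -0.3955)
  e−x'=0.2878;  (l²−L²−(e−x')²−y'²−z²)/2L = -0.3395
  θ3 = atan2(B,A) + arccos(C/0.4891) = 1.3962

θ₁ = 0.7852, θ₂ = 0.8728, θ₃ = 1.3962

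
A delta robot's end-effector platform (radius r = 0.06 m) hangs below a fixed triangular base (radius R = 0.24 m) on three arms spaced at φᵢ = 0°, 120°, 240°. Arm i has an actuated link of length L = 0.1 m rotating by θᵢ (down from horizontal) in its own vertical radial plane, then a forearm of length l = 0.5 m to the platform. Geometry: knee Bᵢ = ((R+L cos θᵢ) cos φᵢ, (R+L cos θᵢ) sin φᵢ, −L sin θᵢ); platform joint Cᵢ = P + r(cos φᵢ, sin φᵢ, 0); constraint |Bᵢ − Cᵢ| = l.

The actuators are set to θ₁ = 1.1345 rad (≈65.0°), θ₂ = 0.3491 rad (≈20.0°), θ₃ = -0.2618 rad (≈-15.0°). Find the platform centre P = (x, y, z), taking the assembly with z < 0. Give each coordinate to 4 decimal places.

φ1=0.0°: virtual centre (0.2223, 0.0000, -0.0906), radius l
arm 2 at φ=120.0°: (R−r)+L cos θ2 = 0.2740;  centre 2 = (-0.1370, 0.2373, -0.0342)
φ3=240.0°: virtual centre (-0.1383, -0.2395, 0.0259), radius l
|centre ₂|²−|centre ₁|² = 0.0186;  |centre ₃|²−|centre ₁|² = 0.0196
plane₁₂: -0.7185x+0.4745y+0.1129z = 0.0186
Cramer: x(z) = -0.0265+0.2399z;  y(z) = -0.0009+0.1254z
quadratic in z: (1.0733)z²+(0.0617)z+(-0.1799)=0, √Δ=0.8810 → z ∈ {-0.4392, 0.3817}; z = -0.4392 (taking z<0)
x = -0.1319, y = -0.0560

(-0.1319, -0.0560, -0.4392)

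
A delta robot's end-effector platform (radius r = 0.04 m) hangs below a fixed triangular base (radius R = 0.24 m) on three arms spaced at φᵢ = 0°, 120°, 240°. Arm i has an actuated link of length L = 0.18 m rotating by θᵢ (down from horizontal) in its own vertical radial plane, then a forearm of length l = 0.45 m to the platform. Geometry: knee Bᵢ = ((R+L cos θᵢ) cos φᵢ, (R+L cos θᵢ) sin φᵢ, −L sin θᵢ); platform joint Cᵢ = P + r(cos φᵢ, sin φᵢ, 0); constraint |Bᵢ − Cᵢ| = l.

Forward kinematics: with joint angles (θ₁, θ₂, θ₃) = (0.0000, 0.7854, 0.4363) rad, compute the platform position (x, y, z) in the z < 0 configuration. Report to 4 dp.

(0.0740, -0.0422, -0.3272)

S1 = (0.3800·cos0.0°, 0.3800·sin0.0°, 0.0000) = (0.3800, 0.0000, 0.0000)
S2 = (0.3273·cos120.0°, 0.3273·sin120.0°, -0.1273) = (-0.1636, 0.2834, -0.1273)
S3 = (0.3631·cos240.0°, 0.3631·sin240.0°, -0.0761) = (-0.1816, -0.3145, -0.0761)
eliminate P² terms by subtracting sphere 1 from 2 and 3
[-1.0873 0.5669 -0.2546]·P = -0.0211;  [-1.1231 -0.6290 -0.1521]·P = -0.0067
det = 1.3205;  x = 0.0129+-0.1866z,  y = -0.0124+0.0912z
sphere 1 gives Az²+Bz+C=0 with A=1.0431, B=0.1347, C=-0.0676;  B²−4AC=0.3003;  roots -0.3272, 0.1981;  negative root z = -0.3272
x = 0.0740, y = -0.0422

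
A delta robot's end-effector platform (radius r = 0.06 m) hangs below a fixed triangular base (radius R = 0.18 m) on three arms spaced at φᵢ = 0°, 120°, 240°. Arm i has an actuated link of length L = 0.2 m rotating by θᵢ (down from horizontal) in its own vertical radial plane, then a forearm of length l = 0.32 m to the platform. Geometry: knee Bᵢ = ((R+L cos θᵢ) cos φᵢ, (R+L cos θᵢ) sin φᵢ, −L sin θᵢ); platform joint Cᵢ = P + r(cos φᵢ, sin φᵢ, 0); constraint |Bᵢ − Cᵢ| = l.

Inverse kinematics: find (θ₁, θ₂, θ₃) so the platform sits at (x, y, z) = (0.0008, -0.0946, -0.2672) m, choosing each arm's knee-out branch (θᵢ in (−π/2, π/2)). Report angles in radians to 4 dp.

arm 1 (φ=0.0°): x'=0.0008, y'=-0.0946
  A cos θ + B sin θ = C:  0.1192·cos θ + -0.2672·sin θ = -0.0804
  √(A²+B²)=0.2926;  θ1 = -1.1512+1.8491 ≈ 0.6979
rotate P by −φ2: (-0.0823, 0.0466, -0.2672)
  A cos θ + B sin θ = C:  0.2023·cos θ + -0.2672·sin θ = -0.1303
  θ2 = atan2(B,A) + arccos(C/0.3352) = 1.0473
arm 3 (φ=240.0°): x'=0.0815, y'=0.0480
  A=0.0385, B=-0.2672, C=(l²−L²−A²−y'²−z²)/(2L)=-0.0319
  θ3 = atan2(B,A) + arccos(C/0.2700) = 0.2616

θ₁ = 0.6979, θ₂ = 1.0473, θ₃ = 0.2616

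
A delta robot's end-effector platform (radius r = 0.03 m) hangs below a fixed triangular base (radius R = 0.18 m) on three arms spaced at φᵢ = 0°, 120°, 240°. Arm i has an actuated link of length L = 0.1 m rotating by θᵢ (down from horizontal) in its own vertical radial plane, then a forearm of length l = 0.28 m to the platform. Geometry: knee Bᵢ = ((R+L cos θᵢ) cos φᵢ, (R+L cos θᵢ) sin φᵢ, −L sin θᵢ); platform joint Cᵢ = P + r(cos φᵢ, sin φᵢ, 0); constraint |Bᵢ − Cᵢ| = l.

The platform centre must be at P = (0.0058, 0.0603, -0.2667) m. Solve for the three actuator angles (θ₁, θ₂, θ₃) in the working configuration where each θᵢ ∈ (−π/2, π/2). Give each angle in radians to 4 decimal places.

φ1=0.0° → target in arm frame (0.0058, 0.0603)
  e−x'=0.1442;  (l²−L²−(e−x')²−y'²−z²)/2L = -0.1358
  √(A²+B²)=0.3032;  θ1 = -1.0751+2.0352 ≈ 0.9601
rotate P by −φ2: (0.0493, -0.0352, -0.2667)
  A=0.1007, B=-0.2667, C=(l²−L²−A²−y'²−z²)/(2L)=-0.0705
  θ2 = atan2(B,A) + arccos(C/0.2851) = 0.6109
rotate P by −φ3: (-0.0551, -0.0251, -0.2667)
  A=0.2051, B=-0.2667, C=(l²−L²−A²−y'²−z²)/(2L)=-0.2272
  √(A²+B²)=0.3365;  θ3 = -0.9152+2.3120 ≈ 1.3969

θ₁ = 0.9601, θ₂ = 0.6109, θ₃ = 1.3969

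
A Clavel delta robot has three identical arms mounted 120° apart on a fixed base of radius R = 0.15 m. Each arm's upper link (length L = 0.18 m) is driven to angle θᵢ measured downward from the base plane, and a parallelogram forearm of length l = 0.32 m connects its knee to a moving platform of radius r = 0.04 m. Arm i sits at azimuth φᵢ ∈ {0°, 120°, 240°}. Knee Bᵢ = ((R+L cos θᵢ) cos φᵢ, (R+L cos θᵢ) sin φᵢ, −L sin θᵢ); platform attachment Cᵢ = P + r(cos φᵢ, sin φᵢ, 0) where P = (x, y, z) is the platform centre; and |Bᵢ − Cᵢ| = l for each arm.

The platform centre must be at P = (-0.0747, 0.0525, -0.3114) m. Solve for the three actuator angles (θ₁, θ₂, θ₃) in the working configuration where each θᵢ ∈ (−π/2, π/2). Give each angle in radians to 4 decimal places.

rotate P by −φ1: (-0.0747, 0.0525, -0.3114)
  A cos θ + B sin θ = C:  0.1847·cos θ + -0.3114·sin θ = -0.1773
  θ1 = atan2(B,A) + arccos(C/0.3621) = 1.0472
rotate P by −φ2: (0.0828, 0.0384, -0.3114)
  e−x'=0.0272;  (l²−L²−(e−x')²−y'²−z²)/2L = -0.0811
  √(A²+B²)=0.3126;  θ2 = -1.4837+1.8332 ≈ 0.3494
arm 3 (φ=240.0°): x'=-0.0081, y'=-0.0909
  A=0.1181, B=-0.3114, C=(l²−L²−A²−y'²−z²)/(2L)=-0.1366
  γ=atan2(-0.3114,0.1181)=-1.2083;  ψ=arccos(-0.4103)=1.9936;  θ3=γ+ψ≈0.7853

θ₁ = 1.0472, θ₂ = 0.3494, θ₃ = 0.7853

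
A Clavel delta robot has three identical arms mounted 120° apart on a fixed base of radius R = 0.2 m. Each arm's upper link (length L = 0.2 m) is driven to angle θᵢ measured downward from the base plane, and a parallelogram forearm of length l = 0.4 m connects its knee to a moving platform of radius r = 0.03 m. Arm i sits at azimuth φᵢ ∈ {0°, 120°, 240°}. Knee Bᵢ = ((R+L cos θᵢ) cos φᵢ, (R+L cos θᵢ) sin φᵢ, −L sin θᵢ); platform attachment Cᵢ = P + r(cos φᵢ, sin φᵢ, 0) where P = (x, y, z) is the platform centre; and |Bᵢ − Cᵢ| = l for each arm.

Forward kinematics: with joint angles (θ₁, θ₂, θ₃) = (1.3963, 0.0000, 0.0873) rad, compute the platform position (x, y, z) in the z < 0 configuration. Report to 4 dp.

(-0.1919, 0.0068, -0.2482)

arm 1 at φ=0.0°: ρ1 = 0.2047;  centre 1 = (0.2047, 0.0000, -0.1970)
φ2=120.0°: virtual centre (-0.1850, 0.3204, 0.0000), radius l
arm 3 at φ=240.0°: ρ3 = 0.3692;  centre 3 = (-0.1846, -0.3198, -0.0174)
eliminate P² terms by subtracting sphere 1 from 2 and 3
plane₁₂: -0.7794x+0.6409y+0.3939z = 0.0562
det = 0.9975;  x = -0.0720+0.4832z,  y = 0.0002+-0.0270z
quadratic in z: (1.2342)z²+(0.1265)z+(-0.0447)=0, √Δ=0.4863 → z ∈ {-0.2482, 0.1457}; z = -0.2482 (taking z<0)
x = -0.1919, y = 0.0068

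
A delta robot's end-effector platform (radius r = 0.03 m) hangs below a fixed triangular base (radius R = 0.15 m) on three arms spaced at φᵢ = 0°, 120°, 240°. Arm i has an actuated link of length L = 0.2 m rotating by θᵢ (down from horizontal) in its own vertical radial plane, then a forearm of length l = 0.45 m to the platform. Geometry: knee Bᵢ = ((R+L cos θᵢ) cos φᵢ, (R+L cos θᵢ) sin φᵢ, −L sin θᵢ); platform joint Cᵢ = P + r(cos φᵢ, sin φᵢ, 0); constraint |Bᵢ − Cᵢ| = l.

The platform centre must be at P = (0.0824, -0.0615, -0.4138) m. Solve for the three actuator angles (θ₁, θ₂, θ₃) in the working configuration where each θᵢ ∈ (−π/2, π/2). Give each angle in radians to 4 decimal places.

θ₁ = 0.1745, θ₂ = 0.7853, θ₃ = 0.4363

rotate P by −φ1: (0.0824, -0.0615, -0.4138)
  A cos θ + B sin θ = C:  0.0376·cos θ + -0.4138·sin θ = -0.0348
  θ1 = atan2(B,A) + arccos(C/0.4155) = 0.1745
arm 2 (φ=120.0°): x'=-0.0945, y'=-0.0406
  A cos θ + B sin θ = C:  0.2145·cos θ + -0.4138·sin θ = -0.1409
  √(A²+B²)=0.4661;  θ2 = -1.0926+1.8780 ≈ 0.7853
arm 3 (φ=240.0°): x'=0.0121, y'=0.1021
  A=0.1079, B=-0.4138, C=(l²−L²−A²−y'²−z²)/(2L)=-0.0770
  γ=atan2(-0.4138,0.1079)=-1.3156;  ψ=arccos(-0.1801)=1.7519;  θ3=γ+ψ≈0.4363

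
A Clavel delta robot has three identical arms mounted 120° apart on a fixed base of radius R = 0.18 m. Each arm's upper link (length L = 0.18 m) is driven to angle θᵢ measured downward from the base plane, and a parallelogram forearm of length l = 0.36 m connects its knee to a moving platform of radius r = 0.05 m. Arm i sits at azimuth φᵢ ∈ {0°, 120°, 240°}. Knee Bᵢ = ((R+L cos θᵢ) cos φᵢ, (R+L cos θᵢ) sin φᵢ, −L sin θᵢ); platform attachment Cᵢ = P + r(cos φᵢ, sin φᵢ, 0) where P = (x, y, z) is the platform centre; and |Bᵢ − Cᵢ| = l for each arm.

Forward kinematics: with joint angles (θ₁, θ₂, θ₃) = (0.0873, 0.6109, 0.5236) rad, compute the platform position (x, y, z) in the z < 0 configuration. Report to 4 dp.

(0.0570, -0.0101, -0.2723)

φ1=0.0°: virtual centre (0.3093, 0.0000, -0.0157), radius l
S2 = (0.2774·cos120.0°, 0.2774·sin120.0°, -0.1032) = (-0.1387, 0.2403, -0.1032)
φ3=240.0°: virtual centre (-0.1429, -0.2476, -0.0900), radius l
|S₂|²−|S₁|² = -0.0083;  |S₃|²−|S₁|² = -0.0061
linear system: -0.8961x+0.4805y = -0.0083−-0.1751z; -0.9045x+-0.4952y = -0.0061−-0.1486z
det = 0.8784;  x = 0.0080+-0.1800z,  y = -0.0023+0.0287z
quadratic in z: (1.0332)z²+(0.1397)z+(-0.0386)=0, √Δ=0.4230 → z ∈ {-0.2723, 0.1371}; z = -0.2723 (taking z<0)
x = 0.0570, y = -0.0101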